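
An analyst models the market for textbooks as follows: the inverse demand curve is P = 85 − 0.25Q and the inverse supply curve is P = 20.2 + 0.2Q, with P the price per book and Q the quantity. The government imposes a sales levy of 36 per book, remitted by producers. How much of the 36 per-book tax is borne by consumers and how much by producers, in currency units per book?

Inverting to Q(P) form: Qd = 340 − 4P; Qs = 5P − 101.
Without the tax, 340 − 4P = 5P − 101 gives 9P = 441, so P* = 49 and Q* = 144.
With the tax collected from producers, supply shifts: Qs = 5(P − 36) − 101.
Solving gives Q = 64 with consumers paying 69 and producers receiving 33 (the 36 wedge).
Burden on consumers: 20; on producers: 16. (They sum to 36.)

Consumers bear 20 per book; producers bear 16 per book.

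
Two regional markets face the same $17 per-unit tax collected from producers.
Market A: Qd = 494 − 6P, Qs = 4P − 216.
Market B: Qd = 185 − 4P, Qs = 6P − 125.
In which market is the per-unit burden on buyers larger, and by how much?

Market A: pre-tax P* = $71, Q* = 68; post-tax Q = 27.2; per-unit burden on buyers = $6.8.
Market B: pre-tax P* = $31, Q* = 61; post-tax Q = 20.2; per-unit burden on buyers = $10.2.
Difference: $6.8 vs $10.2 → market B is larger by $3.4.

Market B, by $3.4.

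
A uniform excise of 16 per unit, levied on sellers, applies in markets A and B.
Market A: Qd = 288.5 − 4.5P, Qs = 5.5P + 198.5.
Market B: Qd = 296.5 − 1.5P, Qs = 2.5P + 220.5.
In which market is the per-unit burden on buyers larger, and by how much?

Market A: pre-tax P* = 9, Q* = 248; post-tax Q = 208.4; per-unit burden on buyers = 8.8.
Market B: pre-tax P* = 19, Q* = 268; post-tax Q = 253; per-unit burden on buyers = 10.
Difference: 8.8 vs 10 → market B is larger by 1.2.

Market B, by 1.2.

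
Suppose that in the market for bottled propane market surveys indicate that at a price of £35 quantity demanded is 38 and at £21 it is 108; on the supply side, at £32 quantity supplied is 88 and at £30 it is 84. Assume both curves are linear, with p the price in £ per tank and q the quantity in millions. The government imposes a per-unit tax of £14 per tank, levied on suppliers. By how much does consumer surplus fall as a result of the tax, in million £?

Demand slope: (108 − 38)/(21 − 35) = -5, so qd = 213 − 5p.
Supply slope: (84 − 88)/(30 − 32) = 2, so qs = 2p + 24.
Without the tax, 213 − 5p = 2p + 24 gives 7p = 189, so p* = £27 and q* = 78.
With the tax collected from suppliers, supply shifts: qs = 2(p − 14) + 24.
New equilibrium: consumers pay £31, suppliers receive £17, q = 58. (Wedge: pb − ps = 14.)
ΔCS is the trapezoid between Q = 58 and Q = 78 of height £4: ½ · (78 + 58) · 4 = £272.

Consumer surplus falls by £272 million.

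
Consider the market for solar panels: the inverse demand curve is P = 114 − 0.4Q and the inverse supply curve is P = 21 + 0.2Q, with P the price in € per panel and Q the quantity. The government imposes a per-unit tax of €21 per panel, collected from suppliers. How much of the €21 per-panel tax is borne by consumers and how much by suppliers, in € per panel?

Consumers bear €14 per panel; suppliers bear €7 per panel.

Inverting to Q(P) form: Qd = 285 − 2.5P; Qs = 5P − 105.
Before the tax: set 285 − 2.5P = 5P − 105 → P* = €52, Q* = 155.
With the tax collected from suppliers, supply shifts: Qs = 5(P − 21) − 105.
Solving gives Q = 120 with consumers paying €66 and suppliers receiving €45 (the €21 wedge).
Burden on consumers: €14; on suppliers: €7. (They sum to €21.)
The less price-elastic side of the market bears the larger share of a per-unit tax.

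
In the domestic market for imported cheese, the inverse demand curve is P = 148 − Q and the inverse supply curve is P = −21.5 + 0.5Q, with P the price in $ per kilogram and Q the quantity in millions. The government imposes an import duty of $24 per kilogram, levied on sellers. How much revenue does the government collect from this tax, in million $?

Tax revenue = $2328 million.

Rewrite in direct form: Qd = 148 − P and Qs = 2P + 43.
Before the tax: set 148 − P = 2P + 43 → P* = $35, Q* = 113.
With the tax collected from sellers, supply shifts: Qs = 2(P − 24) + 43.
Solving gives Q = 97 with buyers paying $51 and sellers receiving $27 (the $24 wedge).
Revenue = t · Q = 24 · 97 = $2328.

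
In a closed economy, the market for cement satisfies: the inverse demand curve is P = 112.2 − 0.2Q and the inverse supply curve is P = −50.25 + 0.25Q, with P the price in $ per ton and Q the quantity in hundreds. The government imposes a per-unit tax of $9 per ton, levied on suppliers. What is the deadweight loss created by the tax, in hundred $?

Deadweight loss = $90 hundred.

Inverting to Q(P) form: Qd = 561 − 5P; Qs = 4P + 201.
Before the tax: set 561 − 5P = 4P + 201 → P* = $40, Q* = 361.
With the tax collected from suppliers, supply shifts: Qs = 4(P − 9) + 201.
Solving gives Q = 341 with buyers paying $44 and suppliers receiving $35 (the $9 wedge).
Quantity falls by |ΔQ| = |361 − 341| = 20.
DWL = ½ · t · |ΔQ| = ½ · 9 · 20 = $90.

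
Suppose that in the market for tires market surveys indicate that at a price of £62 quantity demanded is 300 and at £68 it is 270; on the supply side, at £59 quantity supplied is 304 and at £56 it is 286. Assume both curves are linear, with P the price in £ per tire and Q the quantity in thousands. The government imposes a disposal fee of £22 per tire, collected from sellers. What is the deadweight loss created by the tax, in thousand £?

Demand slope: (270 − 300)/(68 − 62) = -5, so Qd = 610 − 5P.
Supply slope: (286 − 304)/(56 − 59) = 6, so Qs = 6P − 50.
Without the tax, 610 − 5P = 6P − 50 gives 11P = 660, so P* = £60 and Q* = 310.
With the tax collected from sellers, supply shifts: Qs = 6(P − 22) − 50.
Solving gives Q = 250 with buyers paying £72 and sellers receiving £50 (the £22 wedge).
Quantity falls by |ΔQ| = |310 − 250| = 60.
DWL = ½ · t · |ΔQ| = ½ · 22 · 60 = £660.

Deadweight loss = £660 thousand.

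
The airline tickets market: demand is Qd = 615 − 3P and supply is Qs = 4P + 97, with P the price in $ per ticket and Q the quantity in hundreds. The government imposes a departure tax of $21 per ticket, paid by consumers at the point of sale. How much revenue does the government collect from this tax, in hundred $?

Tax revenue = $7497 hundred.

Without the tax, 615 − 3P = 4P + 97 gives 7P = 518, so P* = $74 and Q* = 393.
With the tax collected from consumers, demand (in seller-price terms) shifts: Qd = 615 − 3(P + 21).
New equilibrium: consumers pay $86, sellers receive $65, Q = 357. (Wedge: Pb − Ps = 21.)
Revenue = t · Q = 21 · 357 = $7497.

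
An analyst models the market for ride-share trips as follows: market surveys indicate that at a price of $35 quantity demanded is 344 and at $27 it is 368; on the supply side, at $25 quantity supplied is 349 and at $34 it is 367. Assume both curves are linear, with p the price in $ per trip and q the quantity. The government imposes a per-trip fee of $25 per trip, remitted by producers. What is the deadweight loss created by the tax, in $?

Deadweight loss = $375.

Demand slope: (368 − 344)/(27 − 35) = -3, so qd = 449 − 3p.
Supply slope: (367 − 349)/(34 − 25) = 2, so qs = 2p + 299.
Before the tax: set 449 − 3p = 2p + 299 → p* = $30, q* = 359.
With the tax collected from producers, supply shifts: qs = 2(p − 25) + 299.
Solving gives q = 329 with buyers paying $40 and producers receiving $15 (the $25 wedge).
Quantity falls by |ΔQ| = |359 − 329| = 30.
DWL = ½ · t · |ΔQ| = ½ · 25 · 30 = $375.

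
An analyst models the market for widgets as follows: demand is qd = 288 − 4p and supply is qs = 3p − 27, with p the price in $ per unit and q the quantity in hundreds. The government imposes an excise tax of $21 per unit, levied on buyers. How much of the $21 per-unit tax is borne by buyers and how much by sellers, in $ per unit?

Buyers bear $9 per unit; sellers bear $12 per unit.

Without the tax, 288 − 4p = 3p − 27 gives 7p = 315, so p* = $45 and q* = 108.
With the tax collected from buyers, demand (in seller-price terms) shifts: qd = 288 − 4(p + 21).
New equilibrium: buyers pay $54, sellers receive $33, q = 72. (Wedge: pb − ps = 21.)
Burden on buyers: $9; on sellers: $12. (They sum to $21.)
The less price-elastic side of the market bears the larger share of a per-unit tax.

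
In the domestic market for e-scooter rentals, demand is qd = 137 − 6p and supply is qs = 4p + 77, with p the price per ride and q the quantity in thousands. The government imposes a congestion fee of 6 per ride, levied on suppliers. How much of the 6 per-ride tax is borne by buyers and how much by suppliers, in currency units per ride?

Before the tax: set 137 − 6p = 4p + 77 → p* = 6, q* = 101.
With the tax collected from suppliers, supply shifts: qs = 4(p − 6) + 77.
Solving gives q = 86.6 with buyers paying 8.4 and suppliers receiving 2.4 (the 6 wedge).
Burden on buyers: 2.4; on suppliers: 3.6. (They sum to 6.)

Buyers bear 2.4 per ride; suppliers bear 3.6 per ride.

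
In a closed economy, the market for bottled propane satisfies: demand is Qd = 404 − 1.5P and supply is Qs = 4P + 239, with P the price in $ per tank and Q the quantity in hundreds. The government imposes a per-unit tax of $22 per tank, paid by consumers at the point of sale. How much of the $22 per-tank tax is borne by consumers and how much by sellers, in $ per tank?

Consumers bear $16 per tank; sellers bear $6 per tank.

Before the tax: set 404 − 1.5P = 4P + 239 → P* = $30, Q* = 359.
With the tax collected from consumers, demand (in seller-price terms) shifts: Qd = 404 − 1.5(P + 22).
Solving gives Q = 335 with consumers paying $46 and sellers receiving $24 (the $22 wedge).
Burden on consumers: $16; on sellers: $6. (They sum to $22.)
The less price-elastic side of the market bears the larger share of a per-unit tax.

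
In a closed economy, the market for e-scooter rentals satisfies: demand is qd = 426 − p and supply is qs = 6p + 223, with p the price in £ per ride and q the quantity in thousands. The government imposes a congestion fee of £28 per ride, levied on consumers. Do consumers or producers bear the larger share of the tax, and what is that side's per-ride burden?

Consumers bear the larger share: £24 per ride.

Before the tax: set 426 − p = 6p + 223 → p* = £29, q* = 397.
With the tax collected from consumers, demand (in seller-price terms) shifts: qd = 426 − (p + 28).
New equilibrium: consumers pay £53, producers receive £25, q = 373. (Wedge: pb − ps = 28.)
Per-ride burden: consumers £24, producers £4.
Consumers take the larger share because demand is less price-elastic here (demand slope 1 vs supply slope 6).
The less price-elastic side of the market bears the larger share of a per-unit tax.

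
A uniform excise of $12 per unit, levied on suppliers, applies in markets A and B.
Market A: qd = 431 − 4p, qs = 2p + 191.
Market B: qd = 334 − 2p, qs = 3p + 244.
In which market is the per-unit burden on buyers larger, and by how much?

Market B, by $3.2.

Market A: pre-tax p* = $40, q* = 271; post-tax q = 255; per-unit burden on buyers = $4.
Market B: pre-tax p* = $18, q* = 298; post-tax q = 283.6; per-unit burden on buyers = $7.2.
Difference: $4 vs $7.2 → market B is larger by $3.2.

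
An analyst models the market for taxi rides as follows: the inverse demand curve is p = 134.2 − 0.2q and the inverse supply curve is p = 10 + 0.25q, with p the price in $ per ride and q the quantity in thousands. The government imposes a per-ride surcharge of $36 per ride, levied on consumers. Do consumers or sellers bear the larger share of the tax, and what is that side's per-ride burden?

Rewrite in direct form: qd = 671 − 5p and qs = 4p − 40.
Without the tax, 671 − 5p = 4p − 40 gives 9p = 711, so p* = $79 and q* = 276.
With the tax collected from consumers, demand (in seller-price terms) shifts: qd = 671 − 5(p + 36).
New equilibrium: consumers pay $95, sellers receive $59, q = 196. (Wedge: pb − ps = 36.)
Per-ride burden: consumers $16, sellers $20.
Sellers take the larger share because supply is less price-elastic here (demand slope 5 vs supply slope 4).

Sellers bear the larger share: $20 per ride.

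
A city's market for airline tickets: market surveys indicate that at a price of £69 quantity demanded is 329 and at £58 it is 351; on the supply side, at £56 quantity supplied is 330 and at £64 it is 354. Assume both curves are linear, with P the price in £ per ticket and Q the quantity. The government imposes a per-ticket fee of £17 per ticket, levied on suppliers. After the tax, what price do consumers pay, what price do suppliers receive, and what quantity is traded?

Demand slope: (351 − 329)/(58 − 69) = -2, so Qd = 467 − 2P.
Supply slope: (354 − 330)/(64 − 56) = 3, so Qs = 3P + 162.
Without the tax, 467 − 2P = 3P + 162 gives 5P = 305, so P* = £61 and Q* = 345.
With the tax collected from suppliers, supply shifts: Qs = 3(P − 17) + 162.
New equilibrium: consumers pay £71.2, suppliers receive £54.2, Q = 324.6. (Wedge: Pb − Ps = 17.)
The less price-elastic side of the market bears the larger share of a per-unit tax.

Consumers pay £71.2; suppliers receive £54.2; quantity = 324.6.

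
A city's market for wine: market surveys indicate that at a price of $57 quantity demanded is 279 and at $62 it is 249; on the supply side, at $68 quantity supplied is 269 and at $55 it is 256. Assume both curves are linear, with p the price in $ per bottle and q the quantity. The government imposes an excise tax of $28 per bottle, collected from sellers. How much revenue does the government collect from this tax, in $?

Tax revenue = $6636.

Demand slope: (249 − 279)/(62 − 57) = -6, so qd = 621 − 6p.
Supply slope: (256 − 269)/(55 − 68) = 1, so qs = p + 201.
Without the tax, 621 − 6p = p + 201 gives 7p = 420, so p* = $60 and q* = 261.
With the tax collected from sellers, supply shifts: qs = (p − 28) + 201.
New equilibrium: consumers pay $64, sellers receive $36, q = 237. (Wedge: pb − ps = 28.)
Revenue = t · Q = 28 · 237 = $6636.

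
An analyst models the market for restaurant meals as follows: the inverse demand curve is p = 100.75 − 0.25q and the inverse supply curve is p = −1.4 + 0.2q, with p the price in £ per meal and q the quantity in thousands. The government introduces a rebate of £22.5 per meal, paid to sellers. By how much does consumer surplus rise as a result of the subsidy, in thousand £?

Rewrite in direct form: qd = 403 − 4p and qs = 5p + 7.
Before the subsidy: set 403 − 4p = 5p + 7 → p* = £44, q* = 227.
With a per-unit subsidy paid to sellers, each receives p + 22.5 per unit sold, so supply becomes qs = 5(p + 22.5) + 7.
Solving gives q = 277 with buyers paying £31.5 and sellers receiving £54 (the £22.5 wedge).
ΔCS is the trapezoid between Q = 277 and Q = 227 of height £12.5: ½ · (227 + 277) · 12.5 = £3150.

Consumer surplus rises by £3150 thousand.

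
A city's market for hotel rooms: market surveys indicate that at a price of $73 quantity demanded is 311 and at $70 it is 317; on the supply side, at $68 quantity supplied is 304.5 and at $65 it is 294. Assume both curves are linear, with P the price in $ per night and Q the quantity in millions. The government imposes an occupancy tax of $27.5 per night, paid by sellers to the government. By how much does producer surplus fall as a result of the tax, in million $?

Producer surplus falls by $2975 million.

Demand slope: (317 − 311)/(70 − 73) = -2, so Qd = 457 − 2P.
Supply slope: (294 − 304.5)/(65 − 68) = 3.5, so Qs = 3.5P + 66.5.
Before the tax: set 457 − 2P = 3.5P + 66.5 → P* = $71, Q* = 315.
With the tax collected from sellers, supply shifts: Qs = 3.5(P − 27.5) + 66.5.
Solving gives Q = 280 with consumers paying $88.5 and sellers receiving $61 (the $27.5 wedge).
ΔPS is the trapezoid between Q = 280 and Q = 315 of height $10: ½ · (315 + 280) · 10 = $2975.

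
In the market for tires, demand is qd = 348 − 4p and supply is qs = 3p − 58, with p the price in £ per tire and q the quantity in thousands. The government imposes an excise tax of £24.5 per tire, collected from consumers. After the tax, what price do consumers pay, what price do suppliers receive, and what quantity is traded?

Without the tax, 348 − 4p = 3p − 58 gives 7p = 406, so p* = £58 and q* = 116.
With the tax collected from consumers, demand (in seller-price terms) shifts: qd = 348 − 4(p + 24.5).
Solving gives q = 74 with consumers paying £68.5 and suppliers receiving £44 (the £24.5 wedge).
The less price-elastic side of the market bears the larger share of a per-unit tax.

Consumers pay £68.5; suppliers receive £44; quantity = 74.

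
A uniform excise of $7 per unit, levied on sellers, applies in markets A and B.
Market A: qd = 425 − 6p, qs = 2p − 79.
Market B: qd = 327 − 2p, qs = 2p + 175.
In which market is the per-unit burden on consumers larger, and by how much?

Market A: pre-tax p* = $63, q* = 47; post-tax q = 36.5; per-unit burden on consumers = $1.75.
Market B: pre-tax p* = $38, q* = 251; post-tax q = 244; per-unit burden on consumers = $3.5.
Difference: $1.75 vs $3.5 → market B is larger by $1.75.

Market B, by $1.75.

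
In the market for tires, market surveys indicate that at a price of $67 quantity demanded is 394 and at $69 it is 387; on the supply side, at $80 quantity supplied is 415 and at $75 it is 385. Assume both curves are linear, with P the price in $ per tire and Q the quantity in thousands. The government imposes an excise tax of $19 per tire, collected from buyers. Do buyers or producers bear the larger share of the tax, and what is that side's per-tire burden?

Buyers bear the larger share: $12 per tire.

Demand slope: (387 − 394)/(69 − 67) = -3.5, so Qd = 628.5 − 3.5P.
Supply slope: (385 − 415)/(75 − 80) = 6, so Qs = 6P − 65.
Before the tax: set 628.5 − 3.5P = 6P − 65 → P* = $73, Q* = 373.
With the tax collected from buyers, demand (in seller-price terms) shifts: Qd = 628.5 − 3.5(P + 19).
New equilibrium: buyers pay $85, producers receive $66, Q = 331. (Wedge: Pb − Ps = 19.)
Per-tire burden: buyers $12, producers $7.
Buyers take the larger share because demand is less price-elastic here (demand slope 3.5 vs supply slope 6).
The less price-elastic side of the market bears the larger share of a per-unit tax.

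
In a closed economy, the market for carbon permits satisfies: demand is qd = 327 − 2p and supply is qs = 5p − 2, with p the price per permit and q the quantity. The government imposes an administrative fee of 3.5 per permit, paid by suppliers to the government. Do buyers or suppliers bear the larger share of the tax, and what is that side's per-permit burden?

Before the tax: set 327 − 2p = 5p − 2 → p* = 47, q* = 233.
With the tax collected from suppliers, supply shifts: qs = 5(p − 3.5) − 2.
Solving gives q = 228 with buyers paying 49.5 and suppliers receiving 46 (the 3.5 wedge).
Per-permit burden: buyers 2.5, suppliers 1.
Buyers take the larger share because demand is less price-elastic here (demand slope 2 vs supply slope 5).

Buyers bear the larger share: 2.5 per permit.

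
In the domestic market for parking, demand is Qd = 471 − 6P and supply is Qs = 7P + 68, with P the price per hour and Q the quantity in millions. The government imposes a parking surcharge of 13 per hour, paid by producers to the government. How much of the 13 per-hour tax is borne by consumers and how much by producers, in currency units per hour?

Without the tax, 471 − 6P = 7P + 68 gives 13P = 403, so P* = 31 and Q* = 285.
With the tax collected from producers, supply shifts: Qs = 7(P − 13) + 68.
New equilibrium: consumers pay 38, producers receive 25, Q = 243. (Wedge: Pb − Ps = 13.)
Burden on consumers: 7; on producers: 6. (They sum to 13.)
The less price-elastic side of the market bears the larger share of a per-unit tax.

Consumers bear 7 per hour; producers bear 6 per hour.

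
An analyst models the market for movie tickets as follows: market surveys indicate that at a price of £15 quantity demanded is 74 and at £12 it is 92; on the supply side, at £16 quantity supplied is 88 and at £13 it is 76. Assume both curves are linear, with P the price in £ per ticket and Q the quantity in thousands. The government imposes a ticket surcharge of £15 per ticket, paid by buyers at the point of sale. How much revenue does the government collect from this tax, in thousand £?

Tax revenue = £660 thousand.

Demand slope: (92 − 74)/(12 − 15) = -6, so Qd = 164 − 6P.
Supply slope: (76 − 88)/(13 − 16) = 4, so Qs = 4P + 24.
Before the tax: set 164 − 6P = 4P + 24 → P* = £14, Q* = 80.
With the tax collected from buyers, demand (in seller-price terms) shifts: Qd = 164 − 6(P + 15).
New equilibrium: buyers pay £20, sellers receive £5, Q = 44. (Wedge: Pb − Ps = 15.)
Revenue = t · Q = 15 · 44 = £660.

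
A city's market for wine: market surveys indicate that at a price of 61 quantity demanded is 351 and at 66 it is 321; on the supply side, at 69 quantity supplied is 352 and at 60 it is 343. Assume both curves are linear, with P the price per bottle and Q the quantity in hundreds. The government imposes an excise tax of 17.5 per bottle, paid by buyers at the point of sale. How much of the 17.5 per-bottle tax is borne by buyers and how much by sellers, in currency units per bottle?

Buyers bear 2.5 per bottle; sellers bear 15 per bottle.

Demand slope: (321 − 351)/(66 − 61) = -6, so Qd = 717 − 6P.
Supply slope: (343 − 352)/(60 − 69) = 1, so Qs = P + 283.
Without the tax, 717 − 6P = P + 283 gives 7P = 434, so P* = 62 and Q* = 345.
With the tax collected from buyers, demand (in seller-price terms) shifts: Qd = 717 − 6(P + 17.5).
New equilibrium: buyers pay 64.5, sellers receive 47, Q = 330. (Wedge: Pb − Ps = 17.5.)
Burden on buyers: 2.5; on sellers: 15. (They sum to 17.5.)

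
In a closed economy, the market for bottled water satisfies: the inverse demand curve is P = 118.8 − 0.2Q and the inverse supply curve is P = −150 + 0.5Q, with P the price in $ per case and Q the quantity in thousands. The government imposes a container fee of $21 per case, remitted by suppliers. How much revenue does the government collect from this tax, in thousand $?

Inverting to Q(P) form: Qd = 594 − 5P; Qs = 2P + 300.
Without the tax, 594 − 5P = 2P + 300 gives 7P = 294, so P* = $42 and Q* = 384.
With the tax collected from suppliers, supply shifts: Qs = 2(P − 21) + 300.
Solving gives Q = 354 with buyers paying $48 and suppliers receiving $27 (the $21 wedge).
Revenue = t · Q = 21 · 354 = $7434.

Tax revenue = $7434 thousand.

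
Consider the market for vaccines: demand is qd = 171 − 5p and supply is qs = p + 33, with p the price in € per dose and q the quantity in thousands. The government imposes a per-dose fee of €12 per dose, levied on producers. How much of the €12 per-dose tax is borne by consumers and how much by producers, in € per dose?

Consumers bear €2 per dose; producers bear €10 per dose.

Without the tax, 171 − 5p = p + 33 gives 6p = 138, so p* = €23 and q* = 56.
With the tax collected from producers, supply shifts: qs = (p − 12) + 33.
New equilibrium: consumers pay €25, producers receive €13, q = 46. (Wedge: pb − ps = 12.)
Burden on consumers: €2; on producers: €10. (They sum to €12.)
The less price-elastic side of the market bears the larger share of a per-unit tax.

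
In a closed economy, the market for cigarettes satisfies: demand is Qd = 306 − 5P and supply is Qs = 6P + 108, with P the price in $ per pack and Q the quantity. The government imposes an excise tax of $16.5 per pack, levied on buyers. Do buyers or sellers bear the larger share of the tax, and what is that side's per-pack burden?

Without the tax, 306 − 5P = 6P + 108 gives 11P = 198, so P* = $18 and Q* = 216.
With the tax collected from buyers, demand (in seller-price terms) shifts: Qd = 306 − 5(P + 16.5).
Solving gives Q = 171 with buyers paying $27 and sellers receiving $10.5 (the $16.5 wedge).
Per-pack burden: buyers $9, sellers $7.5.
Buyers take the larger share because demand is less price-elastic here (demand slope 5 vs supply slope 6).

Buyers bear the larger share: $9 per pack.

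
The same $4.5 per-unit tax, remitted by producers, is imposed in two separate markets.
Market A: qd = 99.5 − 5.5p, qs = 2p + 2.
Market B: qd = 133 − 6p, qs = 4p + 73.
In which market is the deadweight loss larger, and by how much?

Market A: pre-tax p* = $13, q* = 28; post-tax q = 21.4; deadweight loss = $14.85.
Market B: pre-tax p* = $6, q* = 97; post-tax q = 86.2; deadweight loss = $24.3.
Difference: $14.85 vs $24.3 → market B is larger by $9.45.

Market B, by $9.45.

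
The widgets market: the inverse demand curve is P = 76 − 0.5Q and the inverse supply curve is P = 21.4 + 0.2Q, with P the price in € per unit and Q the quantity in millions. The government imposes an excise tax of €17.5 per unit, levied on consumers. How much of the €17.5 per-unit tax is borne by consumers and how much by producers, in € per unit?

Inverting to Q(P) form: Qd = 152 − 2P; Qs = 5P − 107.
Without the tax, 152 − 2P = 5P − 107 gives 7P = 259, so P* = €37 and Q* = 78.
With the tax collected from consumers, demand (in seller-price terms) shifts: Qd = 152 − 2(P + 17.5).
New equilibrium: consumers pay €49.5, producers receive €32, Q = 53. (Wedge: Pb − Ps = 17.5.)
Burden on consumers: €12.5; on producers: €5. (They sum to €17.5.)
The less price-elastic side of the market bears the larger share of a per-unit tax.

Consumers bear €12.5 per unit; producers bear €5 per unit.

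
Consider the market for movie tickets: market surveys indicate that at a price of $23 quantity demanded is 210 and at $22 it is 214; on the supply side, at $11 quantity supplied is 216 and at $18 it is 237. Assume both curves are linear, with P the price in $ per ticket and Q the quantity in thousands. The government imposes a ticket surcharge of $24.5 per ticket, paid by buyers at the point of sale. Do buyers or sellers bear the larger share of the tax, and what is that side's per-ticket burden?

Demand slope: (214 − 210)/(22 − 23) = -4, so Qd = 302 − 4P.
Supply slope: (237 − 216)/(18 − 11) = 3, so Qs = 3P + 183.
Without the tax, 302 − 4P = 3P + 183 gives 7P = 119, so P* = $17 and Q* = 234.
With the tax collected from buyers, demand (in seller-price terms) shifts: Qd = 302 − 4(P + 24.5).
New equilibrium: buyers pay $27.5, sellers receive $3, Q = 192. (Wedge: Pb − Ps = 24.5.)
Per-ticket burden: buyers $10.5, sellers $14.
Sellers take the larger share because supply is less price-elastic here (demand slope 4 vs supply slope 3).
The less price-elastic side of the market bears the larger share of a per-unit tax.

Sellers bear the larger share: $14 per ticket.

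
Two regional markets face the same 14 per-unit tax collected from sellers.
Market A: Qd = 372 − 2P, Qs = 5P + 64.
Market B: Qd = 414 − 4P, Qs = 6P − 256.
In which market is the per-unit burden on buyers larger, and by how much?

Market A: pre-tax P* = 44, Q* = 284; post-tax Q = 264; per-unit burden on buyers = 10.
Market B: pre-tax P* = 67, Q* = 146; post-tax Q = 112.4; per-unit burden on buyers = 8.4.
Difference: 10 vs 8.4 → market A is larger by 1.6.

Market A, by 1.6.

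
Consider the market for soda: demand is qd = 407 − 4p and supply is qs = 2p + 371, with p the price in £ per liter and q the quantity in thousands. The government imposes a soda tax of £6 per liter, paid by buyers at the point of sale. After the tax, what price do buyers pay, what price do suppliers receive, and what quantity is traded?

Buyers pay £8; suppliers receive £2; quantity = 375.

Without the tax, 407 − 4p = 2p + 371 gives 6p = 36, so p* = £6 and q* = 383.
With the tax collected from buyers, demand (in seller-price terms) shifts: qd = 407 − 4(p + 6).
Solving gives q = 375 with buyers paying £8 and suppliers receiving £2 (the £6 wedge).
The less price-elastic side of the market bears the larger share of a per-unit tax.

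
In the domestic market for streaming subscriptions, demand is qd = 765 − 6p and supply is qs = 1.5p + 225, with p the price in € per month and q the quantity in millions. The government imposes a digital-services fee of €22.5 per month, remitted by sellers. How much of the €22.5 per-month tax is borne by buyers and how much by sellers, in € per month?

Without the tax, 765 − 6p = 1.5p + 225 gives 7.5p = 540, so p* = €72 and q* = 333.
With the tax collected from sellers, supply shifts: qs = 1.5(p − 22.5) + 225.
New equilibrium: buyers pay €76.5, sellers receive €54, q = 306. (Wedge: pb − ps = 22.5.)
Burden on buyers: €4.5; on sellers: €18. (They sum to €22.5.)
The less price-elastic side of the market bears the larger share of a per-unit tax.

Buyers bear €4.5 per month; sellers bear €18 per month.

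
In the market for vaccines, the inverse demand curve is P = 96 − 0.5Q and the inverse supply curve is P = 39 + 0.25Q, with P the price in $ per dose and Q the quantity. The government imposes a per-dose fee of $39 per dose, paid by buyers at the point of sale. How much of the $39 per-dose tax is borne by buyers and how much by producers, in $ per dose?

Inverting to Q(P) form: Qd = 192 − 2P; Qs = 4P − 156.
Without the tax, 192 − 2P = 4P − 156 gives 6P = 348, so P* = $58 and Q* = 76.
With the tax collected from buyers, demand (in seller-price terms) shifts: Qd = 192 − 2(P + 39).
Solving gives Q = 24 with buyers paying $84 and producers receiving $45 (the $39 wedge).
Burden on buyers: $26; on producers: $13. (They sum to $39.)

Buyers bear $26 per dose; producers bear $13 per dose.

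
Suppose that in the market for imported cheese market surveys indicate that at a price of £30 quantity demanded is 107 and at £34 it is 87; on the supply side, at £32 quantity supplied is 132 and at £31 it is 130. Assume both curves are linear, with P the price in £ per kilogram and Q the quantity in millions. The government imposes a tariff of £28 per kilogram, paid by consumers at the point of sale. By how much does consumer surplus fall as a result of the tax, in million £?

Demand slope: (87 − 107)/(34 − 30) = -5, so Qd = 257 − 5P.
Supply slope: (130 − 132)/(31 − 32) = 2, so Qs = 2P + 68.
Before the tax: set 257 − 5P = 2P + 68 → P* = £27, Q* = 122.
With the tax collected from consumers, demand (in seller-price terms) shifts: Qd = 257 − 5(P + 28).
Solving gives Q = 82 with consumers paying £35 and producers receiving £7 (the £28 wedge).
ΔCS is the trapezoid between Q = 82 and Q = 122 of height £8: ½ · (122 + 82) · 8 = £816.

Consumer surplus falls by £816 million.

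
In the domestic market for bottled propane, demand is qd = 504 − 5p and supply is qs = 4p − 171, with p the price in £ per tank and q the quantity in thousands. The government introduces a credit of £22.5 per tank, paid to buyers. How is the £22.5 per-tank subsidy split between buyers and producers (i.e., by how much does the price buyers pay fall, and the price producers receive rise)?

Before the subsidy: set 504 − 5p = 4p − 171 → p* = £75, q* = 129.
With a per-unit subsidy paid to buyers, each effectively pays p − 22.5, so demand becomes qd = 504 − 5(p − 22.5).
New equilibrium: buyers pay £65, producers receive £87.5, q = 179. (Wedge: pb − ps = −22.5.)
Gain to buyers: £10; to producers: £12.5. (They sum to £22.5.)

Buyers gain £10 per tank; producers gain £12.5 per tank.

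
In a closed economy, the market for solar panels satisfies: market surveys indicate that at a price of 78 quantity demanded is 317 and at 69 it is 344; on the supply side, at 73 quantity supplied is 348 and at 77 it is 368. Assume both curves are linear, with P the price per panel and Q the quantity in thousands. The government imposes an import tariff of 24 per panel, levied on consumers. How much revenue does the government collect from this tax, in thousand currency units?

Demand slope: (344 − 317)/(69 − 78) = -3, so Qd = 551 − 3P.
Supply slope: (368 − 348)/(77 − 73) = 5, so Qs = 5P − 17.
Before the tax: set 551 − 3P = 5P − 17 → P* = 71, Q* = 338.
With the tax collected from consumers, demand (in seller-price terms) shifts: Qd = 551 − 3(P + 24).
New equilibrium: consumers pay 86, producers receive 62, Q = 293. (Wedge: Pb − Ps = 24.)
Revenue = t · Q = 24 · 293 = 7032.

Tax revenue = 7032 thousand.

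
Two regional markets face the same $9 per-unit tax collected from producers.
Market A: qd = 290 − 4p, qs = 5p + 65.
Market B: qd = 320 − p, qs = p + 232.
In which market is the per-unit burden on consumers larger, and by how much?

Market A, by $0.5.

Market A: pre-tax p* = $25, q* = 190; post-tax q = 170; per-unit burden on consumers = $5.
Market B: pre-tax p* = $44, q* = 276; post-tax q = 271.5; per-unit burden on consumers = $4.5.
Difference: $5 vs $4.5 → market A is larger by $0.5.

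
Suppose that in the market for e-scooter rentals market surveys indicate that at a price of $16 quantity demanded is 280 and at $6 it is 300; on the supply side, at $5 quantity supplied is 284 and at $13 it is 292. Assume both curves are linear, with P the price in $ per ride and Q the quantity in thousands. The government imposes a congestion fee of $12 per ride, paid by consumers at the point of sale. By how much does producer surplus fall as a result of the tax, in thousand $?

Producer surplus falls by $2288 thousand.

Demand slope: (300 − 280)/(6 − 16) = -2, so Qd = 312 − 2P.
Supply slope: (292 − 284)/(13 − 5) = 1, so Qs = P + 279.
Before the tax: set 312 − 2P = P + 279 → P* = $11, Q* = 290.
With the tax collected from consumers, demand (in seller-price terms) shifts: Qd = 312 − 2(P + 12).
New equilibrium: consumers pay $15, suppliers receive $3, Q = 282. (Wedge: Pb − Ps = 12.)
ΔPS is the trapezoid between Q = 282 and Q = 290 of height $8: ½ · (290 + 282) · 8 = $2288.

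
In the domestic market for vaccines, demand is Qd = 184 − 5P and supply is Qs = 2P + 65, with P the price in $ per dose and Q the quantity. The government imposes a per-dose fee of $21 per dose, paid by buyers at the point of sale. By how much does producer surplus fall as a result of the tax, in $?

Producer surplus falls by $1260.

Before the tax: set 184 − 5P = 2P + 65 → P* = $17, Q* = 99.
With the tax collected from buyers, demand (in seller-price terms) shifts: Qd = 184 − 5(P + 21).
New equilibrium: buyers pay $23, sellers receive $2, Q = 69. (Wedge: Pb − Ps = 21.)
ΔPS is the trapezoid between Q = 69 and Q = 99 of height $15: ½ · (99 + 69) · 15 = $1260.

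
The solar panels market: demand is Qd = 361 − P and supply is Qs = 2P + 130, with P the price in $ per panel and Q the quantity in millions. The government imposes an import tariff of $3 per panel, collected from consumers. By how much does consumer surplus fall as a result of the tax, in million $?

Consumer surplus falls by $566 million.

Before the tax: set 361 − P = 2P + 130 → P* = $77, Q* = 284.
With the tax collected from consumers, demand (in seller-price terms) shifts: Qd = 361 − (P + 3).
Solving gives Q = 282 with consumers paying $79 and producers receiving $76 (the $3 wedge).
ΔCS is the trapezoid between Q = 282 and Q = 284 of height $2: ½ · (284 + 282) · 2 = $566.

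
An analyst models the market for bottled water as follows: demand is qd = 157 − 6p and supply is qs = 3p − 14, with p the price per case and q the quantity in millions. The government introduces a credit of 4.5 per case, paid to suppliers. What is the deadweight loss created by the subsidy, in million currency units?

Without the subsidy, 157 − 6p = 3p − 14 gives 9p = 171, so p* = 19 and q* = 43.
With a per-unit subsidy paid to suppliers, each receives p + 4.5 per unit sold, so supply becomes qs = 3(p + 4.5) − 14.
New equilibrium: consumers pay 17.5, suppliers receive 22, q = 52. (Wedge: pb − ps = −4.5.)
Quantity rises by |ΔQ| = |43 − 52| = 9.
DWL = ½ · t · |ΔQ| = ½ · 4.5 · 9 = 20.25.

Deadweight loss = 20.25 million.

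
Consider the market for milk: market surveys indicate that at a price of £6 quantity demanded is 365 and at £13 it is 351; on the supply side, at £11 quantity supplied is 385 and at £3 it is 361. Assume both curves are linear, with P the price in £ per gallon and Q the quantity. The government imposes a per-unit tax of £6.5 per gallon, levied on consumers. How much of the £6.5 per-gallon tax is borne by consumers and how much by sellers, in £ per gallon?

Demand slope: (351 − 365)/(13 − 6) = -2, so Qd = 377 − 2P.
Supply slope: (361 − 385)/(3 − 11) = 3, so Qs = 3P + 352.
Without the tax, 377 − 2P = 3P + 352 gives 5P = 25, so P* = £5 and Q* = 367.
With the tax collected from consumers, demand (in seller-price terms) shifts: Qd = 377 − 2(P + 6.5).
Solving gives Q = 359.2 with consumers paying £8.9 and sellers receiving £2.4 (the £6.5 wedge).
Burden on consumers: £3.9; on sellers: £2.6. (They sum to £6.5.)

Consumers bear £3.9 per gallon; sellers bear £2.6 per gallon.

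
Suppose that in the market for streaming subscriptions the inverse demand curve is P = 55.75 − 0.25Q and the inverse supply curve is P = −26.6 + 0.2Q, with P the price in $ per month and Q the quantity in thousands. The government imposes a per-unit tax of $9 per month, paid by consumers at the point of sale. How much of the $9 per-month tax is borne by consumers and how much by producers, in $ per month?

Consumers bear $5 per month; producers bear $4 per month.

Inverting to Q(P) form: Qd = 223 − 4P; Qs = 5P + 133.
Before the tax: set 223 − 4P = 5P + 133 → P* = $10, Q* = 183.
With the tax collected from consumers, demand (in seller-price terms) shifts: Qd = 223 − 4(P + 9).
Solving gives Q = 163 with consumers paying $15 and producers receiving $6 (the $9 wedge).
Burden on consumers: $5; on producers: $4. (They sum to $9.)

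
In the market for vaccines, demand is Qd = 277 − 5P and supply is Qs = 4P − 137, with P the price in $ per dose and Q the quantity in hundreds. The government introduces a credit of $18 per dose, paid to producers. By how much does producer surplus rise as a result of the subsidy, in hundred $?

Producer surplus rises by $670 hundred.

Without the subsidy, 277 − 5P = 4P − 137 gives 9P = 414, so P* = $46 and Q* = 47.
With a per-unit subsidy paid to producers, each receives P + 18 per unit sold, so supply becomes Qs = 4(P + 18) − 137.
Solving gives Q = 87 with consumers paying $38 and producers receiving $56 (the $18 wedge).
ΔPS is the trapezoid between Q = 87 and Q = 47 of height $10: ½ · (47 + 87) · 10 = $670.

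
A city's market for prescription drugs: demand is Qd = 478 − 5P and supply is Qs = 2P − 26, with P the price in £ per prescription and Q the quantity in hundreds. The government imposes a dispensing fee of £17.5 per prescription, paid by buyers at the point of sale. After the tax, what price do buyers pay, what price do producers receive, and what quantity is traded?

Buyers pay £77; producers receive £59.5; quantity = 93.

Before the tax: set 478 − 5P = 2P − 26 → P* = £72, Q* = 118.
With the tax collected from buyers, demand (in seller-price terms) shifts: Qd = 478 − 5(P + 17.5).
Solving gives Q = 93 with buyers paying £77 and producers receiving £59.5 (the £17.5 wedge).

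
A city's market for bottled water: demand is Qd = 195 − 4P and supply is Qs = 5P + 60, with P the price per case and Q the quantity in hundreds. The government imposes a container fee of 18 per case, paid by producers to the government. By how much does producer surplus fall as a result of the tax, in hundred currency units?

Without the tax, 195 − 4P = 5P + 60 gives 9P = 135, so P* = 15 and Q* = 135.
With the tax collected from producers, supply shifts: Qs = 5(P − 18) + 60.
Solving gives Q = 95 with buyers paying 25 and producers receiving 7 (the 18 wedge).
ΔPS is the trapezoid between Q = 95 and Q = 135 of height 8: ½ · (135 + 95) · 8 = 920.

Producer surplus falls by 920 hundred.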